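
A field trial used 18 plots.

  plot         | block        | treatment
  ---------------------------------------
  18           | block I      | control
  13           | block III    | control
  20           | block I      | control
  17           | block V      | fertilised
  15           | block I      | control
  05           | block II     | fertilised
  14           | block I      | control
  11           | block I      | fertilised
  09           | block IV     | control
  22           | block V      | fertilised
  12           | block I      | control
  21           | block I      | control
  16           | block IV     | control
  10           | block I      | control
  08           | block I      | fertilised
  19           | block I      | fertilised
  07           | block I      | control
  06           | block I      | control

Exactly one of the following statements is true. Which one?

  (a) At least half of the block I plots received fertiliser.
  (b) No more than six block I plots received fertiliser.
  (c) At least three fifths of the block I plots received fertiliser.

(b)

|A| = 12, |A ∩ B| = 3, |A ∖ B| = 9.
(a) requires |A ∩ B| ≥ |A ∖ B|: false.
(b) requires |A ∩ B| ≤ 6: true.
(c) requires |A ∩ B| / |A| ≥ 3/5: false.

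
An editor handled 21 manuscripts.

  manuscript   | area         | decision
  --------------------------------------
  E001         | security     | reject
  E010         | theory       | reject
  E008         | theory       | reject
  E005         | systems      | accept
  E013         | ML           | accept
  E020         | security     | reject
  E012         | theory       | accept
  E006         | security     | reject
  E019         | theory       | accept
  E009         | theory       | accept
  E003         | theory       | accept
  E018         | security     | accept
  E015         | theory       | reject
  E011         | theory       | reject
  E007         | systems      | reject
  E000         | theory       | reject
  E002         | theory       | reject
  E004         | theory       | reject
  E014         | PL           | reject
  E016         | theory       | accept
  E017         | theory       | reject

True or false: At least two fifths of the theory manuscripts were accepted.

False

'At least two fifths of the theory manuscripts were accepted' holds iff |A ∩ B| / |A| ≥ 2/5.
A (the restrictor) = {E010, E008, E012, E019, E009, E003, E015, E011, E000, E002, E004, E016, E017}, |A| = 13.
A ∩ B = {E012, E019, E009, E003, E016}, so |A ∩ B| = 5.
A ∖ B = {E010, E008, E015, E011, E000, E002, E004, E017}, so |A ∖ B| = 8.
|A ∩ B|/|A| = 5/13, so the statement is false.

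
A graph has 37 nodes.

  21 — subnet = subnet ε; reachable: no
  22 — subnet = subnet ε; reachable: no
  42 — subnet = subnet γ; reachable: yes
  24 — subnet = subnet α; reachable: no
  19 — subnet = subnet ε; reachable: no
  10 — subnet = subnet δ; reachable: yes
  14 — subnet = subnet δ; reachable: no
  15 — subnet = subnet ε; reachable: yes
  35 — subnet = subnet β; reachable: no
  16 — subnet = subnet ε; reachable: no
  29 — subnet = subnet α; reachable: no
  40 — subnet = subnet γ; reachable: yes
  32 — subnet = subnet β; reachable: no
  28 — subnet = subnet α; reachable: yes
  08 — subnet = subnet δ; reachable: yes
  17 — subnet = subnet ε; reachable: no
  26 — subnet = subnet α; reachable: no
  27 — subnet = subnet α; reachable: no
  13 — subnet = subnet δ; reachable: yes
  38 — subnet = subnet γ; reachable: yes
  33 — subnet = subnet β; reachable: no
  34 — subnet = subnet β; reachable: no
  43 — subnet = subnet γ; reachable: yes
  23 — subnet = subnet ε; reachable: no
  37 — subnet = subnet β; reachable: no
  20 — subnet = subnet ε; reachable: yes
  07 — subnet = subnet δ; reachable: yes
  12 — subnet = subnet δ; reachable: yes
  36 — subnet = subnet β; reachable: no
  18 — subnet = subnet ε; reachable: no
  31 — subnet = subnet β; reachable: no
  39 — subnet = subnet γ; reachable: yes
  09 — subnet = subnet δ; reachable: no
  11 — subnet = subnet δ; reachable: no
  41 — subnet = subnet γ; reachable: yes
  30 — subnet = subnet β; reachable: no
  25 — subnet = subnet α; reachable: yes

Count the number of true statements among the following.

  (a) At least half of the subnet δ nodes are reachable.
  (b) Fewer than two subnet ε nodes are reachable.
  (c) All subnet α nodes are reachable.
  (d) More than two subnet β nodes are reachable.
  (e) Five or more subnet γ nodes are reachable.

(a) subnet δ: |A| = 8, |A ∩ B| = 5; needs |A ∩ B| ≥ |A ∖ B| — true.
(b) subnet ε: |A| = 9, |A ∩ B| = 2; needs |A ∩ B| < 2 — false.
(c) subnet α: |A| = 6, |A ∩ B| = 2; needs A ⊆ B, i.e. every element of A is in B (|A ∖ B| = 0) — false.
(d) subnet β: |A| = 8, |A ∩ B| = 0; needs |A ∩ B| > 2 — false.
(e) subnet γ: |A| = 6, |A ∩ B| = 6; needs |A ∩ B| ≥ 5 — true.

2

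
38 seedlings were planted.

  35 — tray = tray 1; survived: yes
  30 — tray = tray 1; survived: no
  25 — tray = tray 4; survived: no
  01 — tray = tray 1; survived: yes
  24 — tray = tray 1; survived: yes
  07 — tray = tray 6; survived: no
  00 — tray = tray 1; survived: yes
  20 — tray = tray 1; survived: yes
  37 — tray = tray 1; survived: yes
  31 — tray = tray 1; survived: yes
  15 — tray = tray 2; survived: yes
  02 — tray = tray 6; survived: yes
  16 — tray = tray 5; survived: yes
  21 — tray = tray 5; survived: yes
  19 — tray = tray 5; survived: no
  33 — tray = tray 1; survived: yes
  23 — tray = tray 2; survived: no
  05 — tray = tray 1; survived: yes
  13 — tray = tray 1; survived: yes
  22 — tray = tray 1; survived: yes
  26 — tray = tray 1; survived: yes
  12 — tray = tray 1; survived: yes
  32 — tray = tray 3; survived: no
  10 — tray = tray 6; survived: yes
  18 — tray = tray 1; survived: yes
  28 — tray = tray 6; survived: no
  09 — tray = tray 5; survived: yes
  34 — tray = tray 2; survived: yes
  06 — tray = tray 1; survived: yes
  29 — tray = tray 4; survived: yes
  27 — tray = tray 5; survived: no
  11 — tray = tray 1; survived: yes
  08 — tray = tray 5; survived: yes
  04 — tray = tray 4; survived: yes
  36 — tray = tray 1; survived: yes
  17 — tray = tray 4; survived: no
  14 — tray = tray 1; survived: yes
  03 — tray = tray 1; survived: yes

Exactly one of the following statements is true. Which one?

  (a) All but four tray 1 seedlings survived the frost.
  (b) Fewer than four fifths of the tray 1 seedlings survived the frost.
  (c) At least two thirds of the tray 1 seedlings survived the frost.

(c)

|A| = 20, |A ∩ B| = 19, |A ∖ B| = 1.
(a) requires |A ∖ B| = 4: false.
(b) requires |A ∩ B| / |A| < 4/5: false.
(c) requires |A ∩ B| / |A| ≥ 2/3: true.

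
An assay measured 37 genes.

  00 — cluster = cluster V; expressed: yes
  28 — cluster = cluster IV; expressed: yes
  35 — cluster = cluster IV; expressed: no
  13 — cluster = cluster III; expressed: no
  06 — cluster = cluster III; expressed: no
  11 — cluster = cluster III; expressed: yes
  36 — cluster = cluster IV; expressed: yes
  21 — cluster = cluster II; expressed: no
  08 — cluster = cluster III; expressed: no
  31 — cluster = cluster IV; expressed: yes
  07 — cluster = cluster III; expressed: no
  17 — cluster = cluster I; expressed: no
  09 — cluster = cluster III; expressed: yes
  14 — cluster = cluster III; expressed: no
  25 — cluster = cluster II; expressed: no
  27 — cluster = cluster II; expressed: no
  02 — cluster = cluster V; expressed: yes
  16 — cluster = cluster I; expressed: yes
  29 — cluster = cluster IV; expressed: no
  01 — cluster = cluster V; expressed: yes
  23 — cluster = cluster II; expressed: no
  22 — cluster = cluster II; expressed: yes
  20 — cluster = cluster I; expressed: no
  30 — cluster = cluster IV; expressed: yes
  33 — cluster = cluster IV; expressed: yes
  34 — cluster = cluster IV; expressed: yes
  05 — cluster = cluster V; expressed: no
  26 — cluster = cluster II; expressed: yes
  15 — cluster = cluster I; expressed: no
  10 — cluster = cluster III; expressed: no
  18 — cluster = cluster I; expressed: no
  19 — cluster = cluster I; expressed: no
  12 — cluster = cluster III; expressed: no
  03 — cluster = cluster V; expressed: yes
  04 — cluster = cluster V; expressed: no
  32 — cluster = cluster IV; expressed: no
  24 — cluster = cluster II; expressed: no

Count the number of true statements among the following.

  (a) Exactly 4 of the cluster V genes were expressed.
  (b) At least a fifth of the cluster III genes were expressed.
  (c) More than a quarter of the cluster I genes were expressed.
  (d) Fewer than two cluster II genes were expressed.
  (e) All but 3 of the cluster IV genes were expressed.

(a) cluster V: |A| = 6, |A ∩ B| = 4; needs |A ∩ B| = 4 — true.
(b) cluster III: |A| = 9, |A ∩ B| = 2; needs |A ∩ B| / |A| ≥ 1/5 — true.
(c) cluster I: |A| = 6, |A ∩ B| = 1; needs |A ∩ B| / |A| > 1/4 — false.
(d) cluster II: |A| = 7, |A ∩ B| = 2; needs |A ∩ B| < 2 — false.
(e) cluster IV: |A| = 9, |A ∩ B| = 6; needs |A ∖ B| = 3 — true.

3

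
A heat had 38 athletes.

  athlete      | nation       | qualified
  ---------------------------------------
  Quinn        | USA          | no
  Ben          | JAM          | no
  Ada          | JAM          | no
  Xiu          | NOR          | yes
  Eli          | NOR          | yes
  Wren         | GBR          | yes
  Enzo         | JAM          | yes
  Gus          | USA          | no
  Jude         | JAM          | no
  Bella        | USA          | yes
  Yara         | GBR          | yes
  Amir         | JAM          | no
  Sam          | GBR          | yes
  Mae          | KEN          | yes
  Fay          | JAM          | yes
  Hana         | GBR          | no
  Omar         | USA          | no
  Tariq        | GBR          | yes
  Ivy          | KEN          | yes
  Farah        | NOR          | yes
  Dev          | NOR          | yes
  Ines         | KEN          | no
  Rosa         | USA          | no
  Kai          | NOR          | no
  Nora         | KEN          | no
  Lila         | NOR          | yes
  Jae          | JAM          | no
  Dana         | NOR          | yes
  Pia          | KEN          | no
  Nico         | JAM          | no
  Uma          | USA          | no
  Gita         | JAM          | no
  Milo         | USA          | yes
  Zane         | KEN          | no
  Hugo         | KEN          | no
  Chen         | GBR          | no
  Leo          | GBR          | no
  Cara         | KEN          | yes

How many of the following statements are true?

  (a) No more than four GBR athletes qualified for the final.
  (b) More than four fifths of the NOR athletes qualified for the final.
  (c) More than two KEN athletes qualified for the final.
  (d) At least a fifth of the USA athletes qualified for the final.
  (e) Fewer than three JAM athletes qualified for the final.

5

(a) GBR: |A| = 7, |A ∩ B| = 4; needs |A ∩ B| ≤ 4 — true.
(b) NOR: |A| = 7, |A ∩ B| = 6; needs |A ∩ B| / |A| > 4/5 — true.
(c) KEN: |A| = 8, |A ∩ B| = 3; needs |A ∩ B| > 2 — true.
(d) USA: |A| = 7, |A ∩ B| = 2; needs |A ∩ B| / |A| ≥ 1/5 — true.
(e) JAM: |A| = 9, |A ∩ B| = 2; needs |A ∩ B| < 3 — true.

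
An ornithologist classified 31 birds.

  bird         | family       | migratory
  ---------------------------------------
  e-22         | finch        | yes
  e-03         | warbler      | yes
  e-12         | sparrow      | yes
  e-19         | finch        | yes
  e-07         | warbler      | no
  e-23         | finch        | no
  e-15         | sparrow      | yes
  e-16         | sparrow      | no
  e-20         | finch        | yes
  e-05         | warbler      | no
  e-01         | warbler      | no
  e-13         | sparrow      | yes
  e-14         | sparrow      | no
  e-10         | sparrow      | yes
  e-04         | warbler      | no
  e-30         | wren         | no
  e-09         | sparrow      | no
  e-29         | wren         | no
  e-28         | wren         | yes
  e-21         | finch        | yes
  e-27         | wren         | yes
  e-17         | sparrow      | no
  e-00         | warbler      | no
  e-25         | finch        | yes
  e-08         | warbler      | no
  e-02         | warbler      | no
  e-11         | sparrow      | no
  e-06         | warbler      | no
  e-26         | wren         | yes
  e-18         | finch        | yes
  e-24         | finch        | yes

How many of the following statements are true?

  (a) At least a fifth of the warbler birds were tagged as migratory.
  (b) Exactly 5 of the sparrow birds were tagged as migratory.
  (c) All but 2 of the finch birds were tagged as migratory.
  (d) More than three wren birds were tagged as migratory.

0

(a) warbler: |A| = 9, |A ∩ B| = 1; needs |A ∩ B| / |A| ≥ 1/5 — false.
(b) sparrow: |A| = 9, |A ∩ B| = 4; needs |A ∩ B| = 5 — false.
(c) finch: |A| = 8, |A ∩ B| = 7; needs |A ∖ B| = 2 — false.
(d) wren: |A| = 5, |A ∩ B| = 3; needs |A ∩ B| > 3 — false.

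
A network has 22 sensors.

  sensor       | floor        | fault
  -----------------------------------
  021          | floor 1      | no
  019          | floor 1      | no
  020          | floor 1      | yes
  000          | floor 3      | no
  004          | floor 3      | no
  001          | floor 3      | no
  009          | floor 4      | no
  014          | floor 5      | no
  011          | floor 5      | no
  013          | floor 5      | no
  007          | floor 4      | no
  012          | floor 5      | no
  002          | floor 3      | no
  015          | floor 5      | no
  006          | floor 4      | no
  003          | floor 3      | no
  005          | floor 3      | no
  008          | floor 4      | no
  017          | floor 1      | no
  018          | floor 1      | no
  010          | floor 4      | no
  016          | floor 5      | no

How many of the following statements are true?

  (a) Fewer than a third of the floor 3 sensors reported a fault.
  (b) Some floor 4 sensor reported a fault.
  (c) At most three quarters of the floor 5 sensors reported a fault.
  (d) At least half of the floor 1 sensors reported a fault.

2

(a) floor 3: |A| = 6, |A ∩ B| = 0; needs |A ∩ B| / |A| < 1/3 — true.
(b) floor 4: |A| = 5, |A ∩ B| = 0; needs A ∩ B ≠ ∅ (|A ∩ B| ≥ 1) — false.
(c) floor 5: |A| = 6, |A ∩ B| = 0; needs |A ∩ B| / |A| ≤ 3/4 — true.
(d) floor 1: |A| = 5, |A ∩ B| = 1; needs |A ∩ B| ≥ |A ∖ B| — false.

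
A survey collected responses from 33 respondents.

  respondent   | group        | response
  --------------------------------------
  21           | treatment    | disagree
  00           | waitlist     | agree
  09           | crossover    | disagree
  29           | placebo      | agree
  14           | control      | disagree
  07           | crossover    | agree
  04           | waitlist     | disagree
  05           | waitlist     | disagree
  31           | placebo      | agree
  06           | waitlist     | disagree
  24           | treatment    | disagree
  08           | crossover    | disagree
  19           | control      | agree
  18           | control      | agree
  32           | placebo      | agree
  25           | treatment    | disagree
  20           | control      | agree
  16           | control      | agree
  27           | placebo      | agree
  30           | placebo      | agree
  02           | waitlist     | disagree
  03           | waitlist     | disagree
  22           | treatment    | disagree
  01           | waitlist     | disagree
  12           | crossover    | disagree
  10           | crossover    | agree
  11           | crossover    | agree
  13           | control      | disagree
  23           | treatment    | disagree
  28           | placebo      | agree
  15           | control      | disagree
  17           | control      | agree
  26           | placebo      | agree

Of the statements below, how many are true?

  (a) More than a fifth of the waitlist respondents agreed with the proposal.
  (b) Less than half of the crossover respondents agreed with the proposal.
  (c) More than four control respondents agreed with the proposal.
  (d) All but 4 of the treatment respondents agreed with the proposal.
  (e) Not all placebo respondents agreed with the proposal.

(a) waitlist: |A| = 7, |A ∩ B| = 1; needs |A ∩ B| / |A| > 1/5 — false.
(b) crossover: |A| = 6, |A ∩ B| = 3; needs |A ∩ B| < |A ∖ B| — false.
(c) control: |A| = 8, |A ∩ B| = 5; needs |A ∩ B| > 4 — true.
(d) treatment: |A| = 5, |A ∩ B| = 0; needs |A ∖ B| = 4 — false.
(e) placebo: |A| = 7, |A ∩ B| = 7; needs A ⊄ B (|A ∖ B| ≥ 1) — false.

1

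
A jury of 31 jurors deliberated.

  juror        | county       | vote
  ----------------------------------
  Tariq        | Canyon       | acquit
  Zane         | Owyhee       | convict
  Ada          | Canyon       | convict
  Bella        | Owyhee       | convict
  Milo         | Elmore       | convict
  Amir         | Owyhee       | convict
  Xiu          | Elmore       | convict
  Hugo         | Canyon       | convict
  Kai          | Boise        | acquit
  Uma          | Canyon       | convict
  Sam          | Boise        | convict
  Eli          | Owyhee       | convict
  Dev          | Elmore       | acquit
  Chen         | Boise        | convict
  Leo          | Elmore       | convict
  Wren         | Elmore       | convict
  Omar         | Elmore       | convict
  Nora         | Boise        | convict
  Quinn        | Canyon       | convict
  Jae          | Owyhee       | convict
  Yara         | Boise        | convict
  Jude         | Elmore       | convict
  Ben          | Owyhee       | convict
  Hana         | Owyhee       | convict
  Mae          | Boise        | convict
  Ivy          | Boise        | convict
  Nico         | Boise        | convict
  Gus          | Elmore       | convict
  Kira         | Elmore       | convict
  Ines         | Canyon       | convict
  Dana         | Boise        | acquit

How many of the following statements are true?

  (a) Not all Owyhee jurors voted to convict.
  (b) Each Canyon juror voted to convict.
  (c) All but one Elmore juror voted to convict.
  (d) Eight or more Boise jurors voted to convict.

1

(a) Owyhee: |A| = 7, |A ∩ B| = 7; needs A ⊄ B (|A ∖ B| ≥ 1) — false.
(b) Canyon: |A| = 6, |A ∩ B| = 5; needs A ⊆ B, i.e. every element of A is in B (|A ∖ B| = 0) — false.
(c) Elmore: |A| = 9, |A ∩ B| = 8; needs |A ∖ B| = 1 — true.
(d) Boise: |A| = 9, |A ∩ B| = 7; needs |A ∩ B| ≥ 8 — false.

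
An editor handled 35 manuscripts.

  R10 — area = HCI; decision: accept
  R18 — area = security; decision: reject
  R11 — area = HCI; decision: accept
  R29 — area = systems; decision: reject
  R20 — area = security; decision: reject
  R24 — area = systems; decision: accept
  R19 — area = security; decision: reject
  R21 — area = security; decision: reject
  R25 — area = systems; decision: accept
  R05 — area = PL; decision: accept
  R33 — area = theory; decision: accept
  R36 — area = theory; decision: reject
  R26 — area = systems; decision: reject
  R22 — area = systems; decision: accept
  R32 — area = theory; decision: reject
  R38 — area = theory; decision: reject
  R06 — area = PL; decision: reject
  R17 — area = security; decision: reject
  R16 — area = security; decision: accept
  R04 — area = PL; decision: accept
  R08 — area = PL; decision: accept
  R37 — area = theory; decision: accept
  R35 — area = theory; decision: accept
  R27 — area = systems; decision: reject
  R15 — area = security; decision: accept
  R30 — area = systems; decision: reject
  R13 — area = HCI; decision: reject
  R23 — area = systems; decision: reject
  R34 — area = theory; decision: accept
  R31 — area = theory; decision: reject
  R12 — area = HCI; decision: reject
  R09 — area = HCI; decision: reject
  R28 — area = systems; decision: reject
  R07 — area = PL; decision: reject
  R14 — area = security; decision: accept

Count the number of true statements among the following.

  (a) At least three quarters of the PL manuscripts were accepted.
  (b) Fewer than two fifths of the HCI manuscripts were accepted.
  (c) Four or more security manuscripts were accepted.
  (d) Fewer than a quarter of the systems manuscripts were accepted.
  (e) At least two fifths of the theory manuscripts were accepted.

1

(a) PL: |A| = 5, |A ∩ B| = 3; needs |A ∩ B| / |A| ≥ 3/4 — false.
(b) HCI: |A| = 5, |A ∩ B| = 2; needs |A ∩ B| / |A| < 2/5 — false.
(c) security: |A| = 8, |A ∩ B| = 3; needs |A ∩ B| ≥ 4 — false.
(d) systems: |A| = 9, |A ∩ B| = 3; needs |A ∩ B| / |A| < 1/4 — false.
(e) theory: |A| = 8, |A ∩ B| = 4; needs |A ∩ B| / |A| ≥ 2/5 — true.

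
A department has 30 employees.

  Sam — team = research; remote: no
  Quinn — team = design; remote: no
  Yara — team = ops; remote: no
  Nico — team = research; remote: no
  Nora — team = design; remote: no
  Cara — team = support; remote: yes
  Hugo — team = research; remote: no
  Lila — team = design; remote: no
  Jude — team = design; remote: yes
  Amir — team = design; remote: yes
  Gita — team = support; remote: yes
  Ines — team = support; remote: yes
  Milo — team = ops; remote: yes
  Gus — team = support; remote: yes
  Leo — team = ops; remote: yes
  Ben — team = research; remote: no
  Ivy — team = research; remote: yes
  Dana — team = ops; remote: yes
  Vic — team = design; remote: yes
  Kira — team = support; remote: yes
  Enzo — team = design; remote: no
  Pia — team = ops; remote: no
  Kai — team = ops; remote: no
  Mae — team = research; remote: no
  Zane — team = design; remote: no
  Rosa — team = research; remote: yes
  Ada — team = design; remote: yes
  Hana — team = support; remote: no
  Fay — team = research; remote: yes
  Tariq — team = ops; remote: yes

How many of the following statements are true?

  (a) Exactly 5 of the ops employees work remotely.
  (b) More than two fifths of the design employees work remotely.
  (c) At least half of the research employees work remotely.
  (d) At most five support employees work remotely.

(a) ops: |A| = 7, |A ∩ B| = 4; needs |A ∩ B| = 5 — false.
(b) design: |A| = 9, |A ∩ B| = 4; needs |A ∩ B| / |A| > 2/5 — true.
(c) research: |A| = 8, |A ∩ B| = 3; needs |A ∩ B| ≥ |A ∖ B| — false.
(d) support: |A| = 6, |A ∩ B| = 5; needs |A ∩ B| ≤ 5 — true.

2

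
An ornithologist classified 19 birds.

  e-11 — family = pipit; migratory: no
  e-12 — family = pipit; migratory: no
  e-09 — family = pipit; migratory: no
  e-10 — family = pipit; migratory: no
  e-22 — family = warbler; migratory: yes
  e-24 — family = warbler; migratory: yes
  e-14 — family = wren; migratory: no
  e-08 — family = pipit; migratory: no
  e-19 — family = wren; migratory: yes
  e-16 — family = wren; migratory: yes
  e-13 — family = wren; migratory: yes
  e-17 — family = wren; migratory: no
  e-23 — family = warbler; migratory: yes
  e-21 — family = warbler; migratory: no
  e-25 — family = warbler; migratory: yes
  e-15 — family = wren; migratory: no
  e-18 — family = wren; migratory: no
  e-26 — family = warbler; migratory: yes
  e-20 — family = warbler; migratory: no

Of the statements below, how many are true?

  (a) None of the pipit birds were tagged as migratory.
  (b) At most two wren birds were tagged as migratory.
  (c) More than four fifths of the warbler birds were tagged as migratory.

(a) pipit: |A| = 5, |A ∩ B| = 0; needs A ∩ B = ∅ (|A ∩ B| = 0) — true.
(b) wren: |A| = 7, |A ∩ B| = 3; needs |A ∩ B| ≤ 2 — false.
(c) warbler: |A| = 7, |A ∩ B| = 5; needs |A ∩ B| / |A| > 4/5 — false.

1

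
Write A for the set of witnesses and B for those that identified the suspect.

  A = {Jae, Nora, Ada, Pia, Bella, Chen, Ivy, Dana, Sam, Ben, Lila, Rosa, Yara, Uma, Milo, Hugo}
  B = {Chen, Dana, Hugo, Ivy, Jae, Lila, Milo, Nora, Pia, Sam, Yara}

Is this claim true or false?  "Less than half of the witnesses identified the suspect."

'Less than half of the witnesses identified the suspect' holds iff |A ∩ B| < |A ∖ B|.
|A| = 16, |A ∩ B| = 11, |A ∖ B| = 5.
11 > 5, so the statement is false.

False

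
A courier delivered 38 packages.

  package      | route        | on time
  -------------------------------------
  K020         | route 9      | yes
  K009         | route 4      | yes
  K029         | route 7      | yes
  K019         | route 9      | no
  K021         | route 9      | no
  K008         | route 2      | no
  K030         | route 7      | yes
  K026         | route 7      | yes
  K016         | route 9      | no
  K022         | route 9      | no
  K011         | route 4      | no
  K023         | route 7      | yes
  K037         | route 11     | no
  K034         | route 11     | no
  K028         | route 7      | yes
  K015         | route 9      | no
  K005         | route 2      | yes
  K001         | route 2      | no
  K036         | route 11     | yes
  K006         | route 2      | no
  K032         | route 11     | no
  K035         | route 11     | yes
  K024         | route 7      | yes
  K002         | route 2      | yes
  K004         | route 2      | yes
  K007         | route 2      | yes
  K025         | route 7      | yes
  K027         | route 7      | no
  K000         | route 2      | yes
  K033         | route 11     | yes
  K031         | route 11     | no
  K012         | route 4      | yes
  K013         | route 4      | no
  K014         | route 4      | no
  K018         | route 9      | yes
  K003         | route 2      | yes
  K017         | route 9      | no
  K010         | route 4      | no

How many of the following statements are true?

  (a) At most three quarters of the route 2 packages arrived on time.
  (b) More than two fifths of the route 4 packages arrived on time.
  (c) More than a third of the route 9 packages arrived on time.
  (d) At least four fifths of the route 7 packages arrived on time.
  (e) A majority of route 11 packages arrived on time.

(a) route 2: |A| = 9, |A ∩ B| = 6; needs |A ∩ B| / |A| ≤ 3/4 — true.
(b) route 4: |A| = 6, |A ∩ B| = 2; needs |A ∩ B| / |A| > 2/5 — false.
(c) route 9: |A| = 8, |A ∩ B| = 2; needs |A ∩ B| / |A| > 1/3 — false.
(d) route 7: |A| = 8, |A ∩ B| = 7; needs |A ∩ B| / |A| ≥ 4/5 — true.
(e) route 11: |A| = 7, |A ∩ B| = 3; needs |A ∩ B| > |A ∖ B| — false.

2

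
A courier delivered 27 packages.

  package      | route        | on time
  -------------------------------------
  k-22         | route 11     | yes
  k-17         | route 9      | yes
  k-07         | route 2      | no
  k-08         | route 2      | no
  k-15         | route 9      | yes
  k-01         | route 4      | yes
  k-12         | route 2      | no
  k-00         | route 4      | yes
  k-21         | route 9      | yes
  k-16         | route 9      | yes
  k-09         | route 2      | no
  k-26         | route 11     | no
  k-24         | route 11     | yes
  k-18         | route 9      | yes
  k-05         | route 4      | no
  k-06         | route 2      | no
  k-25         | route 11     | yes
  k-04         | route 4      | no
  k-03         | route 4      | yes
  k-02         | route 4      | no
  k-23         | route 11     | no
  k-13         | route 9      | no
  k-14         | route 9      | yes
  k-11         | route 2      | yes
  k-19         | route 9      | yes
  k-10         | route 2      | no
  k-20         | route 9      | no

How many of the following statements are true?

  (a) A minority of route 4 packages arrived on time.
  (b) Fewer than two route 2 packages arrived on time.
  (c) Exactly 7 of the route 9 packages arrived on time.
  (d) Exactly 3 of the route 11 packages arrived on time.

(a) route 4: |A| = 6, |A ∩ B| = 3; needs |A ∩ B| < |A ∖ B| — false.
(b) route 2: |A| = 7, |A ∩ B| = 1; needs |A ∩ B| < 2 — true.
(c) route 9: |A| = 9, |A ∩ B| = 7; needs |A ∩ B| = 7 — true.
(d) route 11: |A| = 5, |A ∩ B| = 3; needs |A ∩ B| = 3 — true.

3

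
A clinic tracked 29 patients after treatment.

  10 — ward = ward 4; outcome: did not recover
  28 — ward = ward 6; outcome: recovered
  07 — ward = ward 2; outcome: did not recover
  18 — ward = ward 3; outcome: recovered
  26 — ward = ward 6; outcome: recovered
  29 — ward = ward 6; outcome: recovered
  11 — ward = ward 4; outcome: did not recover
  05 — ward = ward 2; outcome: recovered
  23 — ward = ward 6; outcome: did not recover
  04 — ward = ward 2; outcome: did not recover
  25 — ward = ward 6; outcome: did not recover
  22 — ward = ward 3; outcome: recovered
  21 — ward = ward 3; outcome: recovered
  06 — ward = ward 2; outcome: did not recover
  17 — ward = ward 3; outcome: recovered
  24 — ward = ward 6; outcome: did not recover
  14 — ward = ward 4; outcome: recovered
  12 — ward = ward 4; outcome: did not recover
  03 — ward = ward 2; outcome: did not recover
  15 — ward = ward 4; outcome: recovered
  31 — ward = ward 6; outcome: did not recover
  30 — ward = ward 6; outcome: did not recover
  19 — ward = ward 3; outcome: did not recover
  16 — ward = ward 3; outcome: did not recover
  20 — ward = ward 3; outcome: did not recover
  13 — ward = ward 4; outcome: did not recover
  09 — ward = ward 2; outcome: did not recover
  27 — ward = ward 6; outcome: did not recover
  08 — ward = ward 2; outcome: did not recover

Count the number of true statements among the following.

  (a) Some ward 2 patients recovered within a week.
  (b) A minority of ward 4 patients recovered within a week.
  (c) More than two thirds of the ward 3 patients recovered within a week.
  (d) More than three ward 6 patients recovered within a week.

2

(a) ward 2: |A| = 7, |A ∩ B| = 1; needs A ∩ B ≠ ∅ (|A ∩ B| ≥ 1) — true.
(b) ward 4: |A| = 6, |A ∩ B| = 2; needs |A ∩ B| < |A ∖ B| — true.
(c) ward 3: |A| = 7, |A ∩ B| = 4; needs |A ∩ B| / |A| > 2/3 — false.
(d) ward 6: |A| = 9, |A ∩ B| = 3; needs |A ∩ B| > 3 — false.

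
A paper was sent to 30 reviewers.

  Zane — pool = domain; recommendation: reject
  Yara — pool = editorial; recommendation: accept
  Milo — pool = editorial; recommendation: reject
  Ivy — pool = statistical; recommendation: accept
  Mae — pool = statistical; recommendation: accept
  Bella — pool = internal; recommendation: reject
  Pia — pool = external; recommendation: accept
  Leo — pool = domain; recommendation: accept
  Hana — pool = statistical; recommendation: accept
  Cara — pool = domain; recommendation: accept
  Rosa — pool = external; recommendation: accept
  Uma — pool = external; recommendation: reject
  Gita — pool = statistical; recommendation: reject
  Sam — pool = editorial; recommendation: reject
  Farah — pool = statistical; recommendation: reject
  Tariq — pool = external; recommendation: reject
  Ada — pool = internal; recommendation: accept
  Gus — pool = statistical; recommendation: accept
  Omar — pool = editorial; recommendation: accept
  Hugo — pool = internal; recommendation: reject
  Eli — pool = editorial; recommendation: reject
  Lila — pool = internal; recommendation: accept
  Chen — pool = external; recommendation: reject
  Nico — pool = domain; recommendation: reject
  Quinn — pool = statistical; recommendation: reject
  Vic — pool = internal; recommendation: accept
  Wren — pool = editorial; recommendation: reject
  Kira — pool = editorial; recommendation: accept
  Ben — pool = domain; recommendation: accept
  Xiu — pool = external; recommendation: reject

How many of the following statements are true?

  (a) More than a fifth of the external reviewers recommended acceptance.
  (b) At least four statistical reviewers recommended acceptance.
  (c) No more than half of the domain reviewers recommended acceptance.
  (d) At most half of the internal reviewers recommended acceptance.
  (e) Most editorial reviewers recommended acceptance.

2

(a) external: |A| = 6, |A ∩ B| = 2; needs |A ∩ B| / |A| > 1/5 — true.
(b) statistical: |A| = 7, |A ∩ B| = 4; needs |A ∩ B| ≥ 4 — true.
(c) domain: |A| = 5, |A ∩ B| = 3; needs |A ∩ B| ≤ |A ∖ B| — false.
(d) internal: |A| = 5, |A ∩ B| = 3; needs |A ∩ B| ≤ |A ∖ B| — false.
(e) editorial: |A| = 7, |A ∩ B| = 3; needs |A ∩ B| > |A ∖ B| — false.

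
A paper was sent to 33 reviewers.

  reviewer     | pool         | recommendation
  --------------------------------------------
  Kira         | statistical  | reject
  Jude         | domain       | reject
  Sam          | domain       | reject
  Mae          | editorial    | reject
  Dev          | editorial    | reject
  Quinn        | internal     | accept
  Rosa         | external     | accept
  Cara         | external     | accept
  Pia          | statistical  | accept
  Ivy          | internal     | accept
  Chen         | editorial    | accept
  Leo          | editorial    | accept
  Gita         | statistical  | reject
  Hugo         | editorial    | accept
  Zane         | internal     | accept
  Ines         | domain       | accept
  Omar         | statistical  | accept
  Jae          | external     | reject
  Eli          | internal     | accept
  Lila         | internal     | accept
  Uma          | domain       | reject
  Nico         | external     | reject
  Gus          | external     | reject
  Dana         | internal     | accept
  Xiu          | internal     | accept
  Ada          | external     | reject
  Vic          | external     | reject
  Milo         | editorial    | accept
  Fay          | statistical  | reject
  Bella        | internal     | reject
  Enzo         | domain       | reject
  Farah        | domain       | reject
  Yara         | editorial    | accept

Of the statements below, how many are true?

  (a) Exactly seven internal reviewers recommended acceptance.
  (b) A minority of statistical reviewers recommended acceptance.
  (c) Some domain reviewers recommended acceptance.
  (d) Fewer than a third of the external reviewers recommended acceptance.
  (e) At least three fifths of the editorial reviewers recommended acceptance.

(a) internal: |A| = 8, |A ∩ B| = 7; needs |A ∩ B| = 7 — true.
(b) statistical: |A| = 5, |A ∩ B| = 2; needs |A ∩ B| < |A ∖ B| — true.
(c) domain: |A| = 6, |A ∩ B| = 1; needs A ∩ B ≠ ∅ (|A ∩ B| ≥ 1) — true.
(d) external: |A| = 7, |A ∩ B| = 2; needs |A ∩ B| / |A| < 1/3 — true.
(e) editorial: |A| = 7, |A ∩ B| = 5; needs |A ∩ B| / |A| ≥ 3/5 — true.

5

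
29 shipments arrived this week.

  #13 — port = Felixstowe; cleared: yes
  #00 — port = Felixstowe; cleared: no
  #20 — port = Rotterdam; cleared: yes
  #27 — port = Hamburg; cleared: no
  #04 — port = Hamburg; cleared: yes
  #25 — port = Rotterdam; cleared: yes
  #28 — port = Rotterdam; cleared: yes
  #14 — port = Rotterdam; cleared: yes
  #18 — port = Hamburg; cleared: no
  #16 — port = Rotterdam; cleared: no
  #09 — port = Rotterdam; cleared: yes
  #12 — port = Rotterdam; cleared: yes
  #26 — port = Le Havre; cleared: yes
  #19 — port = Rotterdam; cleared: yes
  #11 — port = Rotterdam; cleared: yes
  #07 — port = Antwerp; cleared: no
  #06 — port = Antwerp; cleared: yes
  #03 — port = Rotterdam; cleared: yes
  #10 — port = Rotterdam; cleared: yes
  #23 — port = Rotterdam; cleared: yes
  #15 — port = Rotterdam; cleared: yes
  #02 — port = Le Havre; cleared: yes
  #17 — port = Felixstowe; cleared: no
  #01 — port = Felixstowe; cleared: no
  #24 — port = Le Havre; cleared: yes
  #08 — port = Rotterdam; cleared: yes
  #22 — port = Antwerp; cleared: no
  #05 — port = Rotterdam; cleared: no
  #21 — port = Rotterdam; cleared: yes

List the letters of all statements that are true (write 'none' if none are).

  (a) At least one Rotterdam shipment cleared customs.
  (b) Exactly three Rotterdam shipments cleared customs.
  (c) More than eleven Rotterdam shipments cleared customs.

|A| = 16, |A ∩ B| = 14, |A ∖ B| = 2.
(a) A ∩ B ≠ ∅ (|A ∩ B| ≥ 1): holds.
(b) |A ∩ B| = 3: fails.
(c) |A ∩ B| > 11: holds.

(a), (c)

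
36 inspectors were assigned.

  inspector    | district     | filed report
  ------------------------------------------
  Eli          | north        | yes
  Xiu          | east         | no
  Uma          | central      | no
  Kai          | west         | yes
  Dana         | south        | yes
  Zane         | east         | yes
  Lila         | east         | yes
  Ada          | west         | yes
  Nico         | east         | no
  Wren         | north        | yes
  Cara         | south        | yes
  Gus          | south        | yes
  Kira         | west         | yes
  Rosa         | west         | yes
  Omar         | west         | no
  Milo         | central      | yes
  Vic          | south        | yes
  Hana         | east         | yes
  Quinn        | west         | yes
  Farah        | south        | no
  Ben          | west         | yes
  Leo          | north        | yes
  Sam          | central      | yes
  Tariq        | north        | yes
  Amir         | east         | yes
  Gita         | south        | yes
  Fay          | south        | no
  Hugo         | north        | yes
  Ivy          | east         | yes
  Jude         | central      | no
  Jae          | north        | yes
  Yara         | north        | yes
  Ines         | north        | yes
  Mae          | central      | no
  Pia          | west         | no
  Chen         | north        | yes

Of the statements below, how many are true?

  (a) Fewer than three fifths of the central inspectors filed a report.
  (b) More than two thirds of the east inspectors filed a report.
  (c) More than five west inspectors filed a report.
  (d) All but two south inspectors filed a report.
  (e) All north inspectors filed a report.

(a) central: |A| = 5, |A ∩ B| = 2; needs |A ∩ B| / |A| < 3/5 — true.
(b) east: |A| = 7, |A ∩ B| = 5; needs |A ∩ B| / |A| > 2/3 — true.
(c) west: |A| = 8, |A ∩ B| = 6; needs |A ∩ B| > 5 — true.
(d) south: |A| = 7, |A ∩ B| = 5; needs |A ∖ B| = 2 — true.
(e) north: |A| = 9, |A ∩ B| = 9; needs A ⊆ B, i.e. every element of A is in B (|A ∖ B| = 0) — true.

5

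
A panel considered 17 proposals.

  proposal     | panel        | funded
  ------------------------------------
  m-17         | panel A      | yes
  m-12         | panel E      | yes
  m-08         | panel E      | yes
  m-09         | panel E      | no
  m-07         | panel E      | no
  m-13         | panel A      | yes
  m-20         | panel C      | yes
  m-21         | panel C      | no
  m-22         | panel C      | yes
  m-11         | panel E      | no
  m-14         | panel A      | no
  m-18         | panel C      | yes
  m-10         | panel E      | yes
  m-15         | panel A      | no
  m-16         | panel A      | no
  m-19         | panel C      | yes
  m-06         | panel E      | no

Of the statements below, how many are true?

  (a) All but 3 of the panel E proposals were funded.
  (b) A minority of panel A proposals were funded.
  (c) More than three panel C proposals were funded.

2

(a) panel E: |A| = 7, |A ∩ B| = 3; needs |A ∖ B| = 3 — false.
(b) panel A: |A| = 5, |A ∩ B| = 2; needs |A ∩ B| < |A ∖ B| — true.
(c) panel C: |A| = 5, |A ∩ B| = 4; needs |A ∩ B| > 3 — true.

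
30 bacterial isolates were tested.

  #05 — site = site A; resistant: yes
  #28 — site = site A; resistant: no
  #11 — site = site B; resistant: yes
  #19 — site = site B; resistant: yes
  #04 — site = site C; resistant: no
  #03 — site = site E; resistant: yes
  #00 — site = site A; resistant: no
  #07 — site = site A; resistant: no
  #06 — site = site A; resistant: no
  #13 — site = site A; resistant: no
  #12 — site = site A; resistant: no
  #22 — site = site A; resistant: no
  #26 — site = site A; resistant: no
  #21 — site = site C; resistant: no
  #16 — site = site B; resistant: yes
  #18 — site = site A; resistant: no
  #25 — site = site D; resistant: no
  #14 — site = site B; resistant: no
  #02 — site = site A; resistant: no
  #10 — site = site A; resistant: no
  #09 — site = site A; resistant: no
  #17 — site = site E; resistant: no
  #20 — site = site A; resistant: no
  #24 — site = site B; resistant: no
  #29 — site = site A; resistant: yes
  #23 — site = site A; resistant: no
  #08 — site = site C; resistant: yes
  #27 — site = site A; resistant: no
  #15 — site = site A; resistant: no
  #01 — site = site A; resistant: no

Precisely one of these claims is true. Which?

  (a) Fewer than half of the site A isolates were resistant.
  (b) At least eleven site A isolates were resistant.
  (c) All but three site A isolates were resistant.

|A| = 19, |A ∩ B| = 2, |A ∖ B| = 17.
(a) requires |A ∩ B| < |A ∖ B|: true.
(b) requires |A ∩ B| ≥ 11: false.
(c) requires |A ∖ B| = 3: false.

(a)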